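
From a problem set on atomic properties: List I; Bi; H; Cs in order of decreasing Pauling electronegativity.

I > H > Bi > Cs

H is in period 1, group 1; I is in period 5, group 17; Cs is in period 6, group 1; Bi is in period 6, group 15.
Electronegativity increases across a period and decreases down a group, tracking effective nuclear charge and atomic size.
These span different periods and groups, so the two trends combine.
Bi > Cs: Bi lies to the right of Cs in period 6, so the across-period effect alone puts Bi higher.
H > Bi: the two effects oppose for this pair; the down-group effect wins (2.20 vs 2.02).
I > H: the two effects oppose for this pair; the across-period effect wins (2.66 vs 2.20).
Tabulated electronegativity (Pauling): H 2.20, I 2.66, Cs 0.79, Bi 2.02.
So from highest to lowest: I > H > Bi > Cs.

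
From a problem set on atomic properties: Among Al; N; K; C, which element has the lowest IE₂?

Al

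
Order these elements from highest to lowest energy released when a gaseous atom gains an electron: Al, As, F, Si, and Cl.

Cl, F, Si, As, Al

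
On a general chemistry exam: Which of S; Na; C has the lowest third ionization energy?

S

After 2 electrons have been removed, what remains? S²⁺ still has 4 valence electrons; Na²⁺ is already 1 electron into the core; C²⁺ still has 2 valence electrons.
Core electrons are held far more tightly than valence electrons, so Na tops the IE_3 order.
Valence configurations: S²⁺ [Ne]3s²3p², C²⁺ [He]2s².
Tabulated IE_3 (kJ/mol): S 3357, Na 6910, C 4620.
So the third ionization energies run S < C < Na.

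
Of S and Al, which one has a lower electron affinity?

EA tends to increase across a period and decrease down a group, though the pattern is less regular than for IE or radius.
All lie in period 3, so electron affinity increases left to right.
So Al has the lower electron affinity (Al < S).

Al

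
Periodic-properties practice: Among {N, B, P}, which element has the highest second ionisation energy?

IE_2 is the cost of taking one more electron from the +1 cation: N⁺ still has 4 valence electrons; B⁺ still has 2 valence electrons; P⁺ still has 4 valence electrons.
All are still removing valence electrons, so compare the +1 ions as you would atoms: IE_2 generally rises across a period (higher Z_eff) and falls down a group (larger shell), subject to the usual subshell exceptions.
Valence configurations: N⁺ [He]2s²2p², B⁺ [He]2s², P⁺ [Ne]3s²3p².
Approximate IE_2 values (kJ/mol): N 2856, B 2427, P 1907.
Hence IE_2: P < B < N.

N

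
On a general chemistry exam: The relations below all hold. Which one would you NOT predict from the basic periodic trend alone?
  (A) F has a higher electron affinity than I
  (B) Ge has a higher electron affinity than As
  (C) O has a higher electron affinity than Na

(B)

The general trend: electron affinity increases across a period and decreases down a group.
(A) F (period 2, group 17) vs I (period 5, group 17): the stated order agrees with the simple trend.
(B) Ge (period 4, group 14) vs As (period 4, group 15): the stated order contradicts the simple trend.
(C) O (period 2, group 16) vs Na (period 3, group 1): the stated order agrees with the simple trend.
The exception is (B): adding an electron to As's half-filled 4p³ is unfavourable, so Ge (4p²) has the more exothermic EA.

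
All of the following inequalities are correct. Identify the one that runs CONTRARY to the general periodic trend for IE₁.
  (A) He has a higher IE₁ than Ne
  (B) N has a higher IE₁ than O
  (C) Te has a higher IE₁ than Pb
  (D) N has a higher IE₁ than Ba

The general trend: IE₁ increases across a period and decreases down a group.
(A) He (period 1, group 18) vs Ne (period 2, group 18): the stated order agrees with the simple trend.
(B) N (period 2, group 15) vs O (period 2, group 16): the stated order contradicts the simple trend.
(C) Te (period 5, group 16) vs Pb (period 6, group 14): the stated order agrees with the simple trend.
(D) N (period 2, group 15) vs Ba (period 6, group 2): the stated order agrees with the simple trend.
The exception is (B): pairing an electron in O's 2p⁴ costs repulsion energy, so O ionizes more easily than half-filled N (2p³).

(B)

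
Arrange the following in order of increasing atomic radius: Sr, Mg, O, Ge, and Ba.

O is in period 2, group 16; Mg is in period 3, group 2; Ge is in period 4, group 14; Sr is in period 5, group 2; Ba is in period 6, group 2.
Radius decreases left→right (rising Z_eff, same n) and increases top→bottom (higher n).
Here both period and group differ, so the two effects have to be weighed against each other.
Ge > O: relative to O, both the across-period and down-group shifts push Ge's atomic radius up.
Mg > Ge: period and group pull opposite ways; the across-period shift dominates (139 vs 121 pm).
Sr > Mg: they share group 2; the group trend gives Sr the larger value.
Ba > Sr: Ba sits below Sr in group 2, so the down-group effect alone puts Ba larger.
Tabulated atomic radius (pm): O 63, Mg 139, Ge 121, Sr 185, Ba 196.
So from smallest to largest: O < Ge < Mg < Sr < Ba.

O, Ge, Mg, Sr, Ba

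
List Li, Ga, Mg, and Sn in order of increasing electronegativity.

Li < Mg < Ga < Sn

Li is in period 2, group 1; Mg is in period 3, group 2; Ga is in period 4, group 13; Sn is in period 5, group 14.
EN rises left→right (higher Z_eff, smaller atoms) and falls top→bottom (larger, more shielded atoms).
A diagonal step moves right (one effect) and down (the opposite effect) at once.
Mg > Li: period and group pull opposite ways; the across-period shift dominates (1.31 vs 0.98).
Ga > Mg: period and group pull opposite ways; the across-period shift dominates (1.81 vs 1.31).
Sn > Ga: period and group pull opposite ways; the across-period shift dominates (1.96 vs 1.81).
For reference (Pauling): Li 0.98, Mg 1.31, Ga 1.81, Sn 1.96.
So from lowest to highest: Li < Mg < Ga < Sn.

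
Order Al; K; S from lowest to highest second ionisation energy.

IE_2 is the cost of taking one more electron from the +1 cation: Al⁺ still has 2 valence electrons; K⁺ is the bare [Ar] core; S⁺ still has 5 valence electrons.
Pulling an electron out of a noble-gas core costs far more than removing a remaining valence electron, so K sits at the high end of IE_2.
Valence configurations: Al⁺ [Ne]3s², S⁺ [Ne]3s²3p³.
Approximate IE_2 values (kJ/mol): Al 1817, K 3052, S 2252.
Putting it together, IE_2: Al < S < K.

Al, S, K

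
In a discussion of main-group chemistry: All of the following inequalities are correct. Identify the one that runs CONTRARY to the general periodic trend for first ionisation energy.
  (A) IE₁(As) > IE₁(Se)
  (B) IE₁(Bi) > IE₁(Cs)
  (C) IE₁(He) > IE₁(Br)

(A)

The general trend: first ionisation energy increases across a period and decreases down a group.
(A) As (period 4, group 15) vs Se (period 4, group 16): the stated order contradicts the simple trend.
(B) Bi (period 6, group 15) vs Cs (period 6, group 1): the stated order agrees with the simple trend.
(C) He (period 1, group 18) vs Br (period 4, group 17): the stated order agrees with the simple trend.
The exception is (A): Se (4p⁴) ionizes more easily than half-filled As (4p³).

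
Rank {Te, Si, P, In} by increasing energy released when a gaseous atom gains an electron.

In < P < Si < Te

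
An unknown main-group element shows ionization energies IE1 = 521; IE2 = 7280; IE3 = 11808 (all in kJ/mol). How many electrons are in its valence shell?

Look for the largest jump between consecutive ionization energies: IE2/IE1 ≈ 14.0, far larger than any earlier ratio.
That jump marks the point where a core electron is being removed. So the atom has 1 valence electron.

1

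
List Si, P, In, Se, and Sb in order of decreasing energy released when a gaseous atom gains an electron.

Si is in period 3, group 14; P is in period 3, group 15; Se is in period 4, group 16; In is in period 5, group 13; Sb is in period 5, group 15.
Atoms with high Z_eff and room in the valence shell (especially the halogens) have the most exothermic electron affinities.
Here both period and group differ, so the two effects have to be weighed against each other.
P > In: both effects reinforce here, so P is clearly the higher of the two.
Sb > P: this pair runs against the simple trend — see the exception note.
Si > Sb: the two effects oppose for this pair; the down-group effect wins (134 vs 103 kJ/mol).
Se > Si: period and group pull opposite ways; the across-period shift dominates (195 vs 134 kJ/mol).
Note the exception: Sb has a higher electron affinity than P, contrary to the simple trend — both are half-filled np³, but the pairing/repulsion penalty for the added electron shrinks as the p orbitals become larger and more diffuse down the group, and for Sb that outweighs the weaker nuclear attraction.
Note the exception: Si has a higher electron affinity than P, contrary to the simple trend — adding an electron to P's half-filled 3p³ is unfavourable, so Si (3p²) has the more exothermic EA.
For reference (kJ/mol): Si 134, P 72, Se 195, In 29, Sb 103.
So from highest to lowest: Se > Si > Sb > P > In.

Se, Si, Sb, P, In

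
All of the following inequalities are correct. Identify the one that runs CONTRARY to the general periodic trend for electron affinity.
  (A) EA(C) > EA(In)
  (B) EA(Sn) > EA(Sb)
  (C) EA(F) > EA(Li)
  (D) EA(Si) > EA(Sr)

(B)

The general trend: electron affinity increases across a period and decreases down a group.
(A) C (period 2, group 14) vs In (period 5, group 13): the stated order agrees with the simple trend.
(B) Sn (period 5, group 14) vs Sb (period 5, group 15): the stated order contradicts the simple trend.
(C) F (period 2, group 17) vs Li (period 2, group 1): the stated order agrees with the simple trend.
(D) Si (period 3, group 14) vs Sr (period 5, group 2): the stated order agrees with the simple trend.
The exception is (B): adding an electron to Sb's half-filled 5p³ is unfavourable, so Sn has the more exothermic EA.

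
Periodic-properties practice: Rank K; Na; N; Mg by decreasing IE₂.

The second ionization energy removes an electron from the +1 ion. For each element: K⁺ is the bare [Ar] core; Na⁺ is the bare [Ne] core; N⁺ still has 4 valence electrons; Mg⁺ still has 1 valence electron.
Pulling an electron out of a noble-gas core costs far more than removing a remaining valence electron, so K and Na sit at the high end of IE_2.
Valence configurations: N⁺ [He]2s²2p², Mg⁺ [Ne]3s¹.
The numbers (kJ/mol): K 3052, Na 4562, N 2856, Mg 1451.
Putting it together, IE_2: Mg < N < K < Na.

Na > K > N > Mg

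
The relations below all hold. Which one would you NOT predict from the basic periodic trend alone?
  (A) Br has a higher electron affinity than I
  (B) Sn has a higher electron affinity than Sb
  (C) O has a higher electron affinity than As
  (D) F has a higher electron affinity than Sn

The general trend: electron affinity increases across a period and decreases down a group.
(A) Br (period 4, group 17) vs I (period 5, group 17): the stated order agrees with the simple trend.
(B) Sn (period 5, group 14) vs Sb (period 5, group 15): the stated order contradicts the simple trend.
(C) O (period 2, group 16) vs As (period 4, group 15): the stated order agrees with the simple trend.
(D) F (period 2, group 17) vs Sn (period 5, group 14): the stated order agrees with the simple trend.
The exception is (B): adding an electron to Sb's half-filled 5p³ is unfavourable, so Sn has the more exothermic EA.

(B)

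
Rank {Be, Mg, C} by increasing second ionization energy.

Mg, Be, C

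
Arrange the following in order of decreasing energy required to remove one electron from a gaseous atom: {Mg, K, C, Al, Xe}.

C is in period 2, group 14; Mg is in period 3, group 2; Al is in period 3, group 13; K is in period 4, group 1; Xe is in period 5, group 18.
Removing the outermost electron gets harder across a period and easier down a group.
These span different periods and groups, so the two trends combine.
Al > K: both effects reinforce here, so Al is clearly the higher of the two.
Mg > Al: this pair runs against the simple trend — see the exception note.
C > Mg: relative to Mg, both the across-period and down-group shifts push C's first ionization energy up.
Xe > C: period and group pull opposite ways; the across-period shift dominates (1170 vs 1086 kJ/mol).
Note the exception: Mg has a higher first ionization energy than Al, contrary to the simple trend — Al's single 3p electron is easier to remove than one from Mg's filled 3s².
For reference (kJ/mol): C 1086, Mg 738, Al 578, K 419, Xe 1170.
So from highest to lowest: Xe > C > Mg > Al > K.

Xe, C, Mg, Al, K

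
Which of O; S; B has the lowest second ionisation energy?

S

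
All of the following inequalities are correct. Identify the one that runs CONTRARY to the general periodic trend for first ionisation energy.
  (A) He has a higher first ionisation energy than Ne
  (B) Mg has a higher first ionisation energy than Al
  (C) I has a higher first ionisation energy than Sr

The general trend: first ionisation energy increases across a period and decreases down a group.
(A) He (period 1, group 18) vs Ne (period 2, group 18): the stated order agrees with the simple trend.
(B) Mg (period 3, group 2) vs Al (period 3, group 13): the stated order contradicts the simple trend.
(C) I (period 5, group 17) vs Sr (period 5, group 2): the stated order agrees with the simple trend.
The exception is (B): Al's single 3p electron is easier to remove than one from Mg's filled 3s².

(B)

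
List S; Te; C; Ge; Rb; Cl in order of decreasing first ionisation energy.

C is in period 2, group 14; S is in period 3, group 16; Cl is in period 3, group 17; Ge is in period 4, group 14; Rb is in period 5, group 1; Te is in period 5, group 16.
IE₁ increases left→right with effective nuclear charge and decreases top→bottom as the valence shell moves farther out.
These span different periods and groups, so the two trends combine.
Ge > Rb: both effects reinforce here, so Ge is clearly the higher of the two.
Te > Ge: the two effects oppose for this pair; the across-period effect wins (869 vs 762 kJ/mol).
S > Te: they share group 16; the group trend gives S the larger value.
C > S: the two effects oppose for this pair; the down-group effect wins (1086 vs 1000 kJ/mol).
Cl > C: period and group pull opposite ways; the across-period shift dominates (1251 vs 1086 kJ/mol).
For reference (kJ/mol): C 1086, S 1000, Cl 1251, Ge 762, Rb 403, Te 869.
So from highest to lowest: Cl > C > S > Te > Ge > Rb.

Cl > C > S > Te > Ge > Rb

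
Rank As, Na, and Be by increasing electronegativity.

Be is in period 2, group 2; Na is in period 3, group 1; As is in period 4, group 15.
Smaller atoms with higher effective nuclear charge are more electronegative.
Here both period and group differ, so the two effects have to be weighed against each other.
Be > Na: both effects reinforce here, so Be is clearly the higher of the two.
As > Be: period and group pull opposite ways; the across-period shift dominates (2.18 vs 1.57).
For reference (Pauling): Be 1.57, Na 0.93, As 2.18.
So from lowest to highest: Na < Be < As.

Na < Be < As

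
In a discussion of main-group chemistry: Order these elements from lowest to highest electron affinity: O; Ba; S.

Ba, O, S

O is in period 2, group 16; S is in period 3, group 16; Ba is in period 6, group 2.
Atoms with high Z_eff and room in the valence shell (especially the halogens) have the most exothermic electron affinities.
These span different periods and groups, so the two trends combine.
O > Ba: both effects reinforce here, so O is clearly the higher of the two.
S > O: this pair runs against the simple trend — see the exception note.
Note the exception: S has a higher electron affinity than O, contrary to the simple trend — the compact 2p subshell of O repels the added electron more than S's larger 3p does.
Approximate values (kJ/mol): O 141, S 200, Ba 14.
So from lowest to highest: Ba < O < S.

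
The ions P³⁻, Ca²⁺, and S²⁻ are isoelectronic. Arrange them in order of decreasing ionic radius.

P³⁻ > S²⁻ > Ca²⁺

All of these have 18 electrons, so size is governed by nuclear charge alone: the more protons, the stronger the pull on the same electron cloud, and the smaller the ion.
Nuclear charges: Ca²⁺ (Z=20), S²⁻ (Z=16), P³⁻ (Z=15).
Largest to smallest: P³⁻ > S²⁻ > Ca²⁺.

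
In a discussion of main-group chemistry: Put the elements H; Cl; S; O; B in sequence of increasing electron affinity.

H is in period 1, group 1; B is in period 2, group 13; O is in period 2, group 16; S is in period 3, group 16; Cl is in period 3, group 17.
EA tends to increase across a period and decrease down a group, though the pattern is less regular than for IE or radius.
Neither a single period nor a single group — weigh both effects.
H > B: the two effects oppose for this pair; the down-group effect wins (73 vs 27 kJ/mol).
O > H: period and group pull opposite ways; the across-period shift dominates (141 vs 73 kJ/mol).
S > O: this pair runs against the simple trend — see the exception note.
Cl > S: both are in period 3; the period trend gives Cl the larger value.
Note the exception: S has a higher electron affinity than O, contrary to the simple trend — the compact 2p subshell of O repels the added electron more than S's larger 3p does.
For reference (kJ/mol): H 73, B 27, O 141, S 200, Cl 349.
So from lowest to highest: B < H < O < S < Cl.

B < H < O < S < Cl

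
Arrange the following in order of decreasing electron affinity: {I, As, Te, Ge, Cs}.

Atoms with high Z_eff and room in the valence shell (especially the halogens) have the most exothermic electron affinities.
Here both period and group differ, so the two effects have to be weighed against each other.
As > Cs: relative to Cs, both the across-period and down-group shifts push As's electron affinity up.
Ge > As: this pair runs against the simple trend — see the exception note.
Te > Ge: period and group pull opposite ways; the across-period shift dominates (190 vs 119 kJ/mol).
I > Te: both are in period 5; the period trend gives I the larger value.
Note the exception: Ge has a higher electron affinity than As, contrary to the simple trend — adding an electron to As's half-filled 4p³ is unfavourable, so Ge (4p²) has the more exothermic EA.
Tabulated electron affinity (kJ/mol): Ge 119, As 78, Te 190, I 295, Cs 46.
So from highest to lowest: I > Te > Ge > As > Cs.

I, Te, Ge, As, Cs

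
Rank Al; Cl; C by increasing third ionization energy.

Al, Cl, C

After 2 electrons have been removed, what remains? Al²⁺ still has 1 valence electron; Cl²⁺ still has 5 valence electrons; C²⁺ still has 2 valence electrons.
All are still removing valence electrons, so compare the +2 ions as you would atoms: IE_3 generally rises across a period (higher Z_eff) and falls down a group (larger shell), subject to the usual subshell exceptions.
Valence configurations: Al²⁺ [Ne]3s¹, Cl²⁺ [Ne]3s²3p³, C²⁺ [He]2s².
The numbers (kJ/mol): Al 2745, Cl 3822, C 4620.
Hence IE_3: Al < Cl < C.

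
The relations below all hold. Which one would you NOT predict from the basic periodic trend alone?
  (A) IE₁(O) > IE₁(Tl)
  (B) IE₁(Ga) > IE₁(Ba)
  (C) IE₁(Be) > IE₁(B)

The general trend: first ionization energy increases across a period and decreases down a group.
(A) O (period 2, group 16) vs Tl (period 6, group 13): the stated order agrees with the simple trend.
(B) Ga (period 4, group 13) vs Ba (period 6, group 2): the stated order agrees with the simple trend.
(C) Be (period 2, group 2) vs B (period 2, group 13): the stated order contradicts the simple trend.
The exception is (C): removing B's lone 2p electron is easier than breaking Be's filled 2s².

(C)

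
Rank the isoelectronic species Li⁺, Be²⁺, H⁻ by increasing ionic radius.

All of these have 2 electrons, so size is governed by nuclear charge alone: the more protons, the stronger the pull on the same electron cloud, and the smaller the ion.
Nuclear charges: Be²⁺ (Z=4), Li⁺ (Z=3), H⁻ (Z=1).
Smallest to largest: Be²⁺ < Li⁺ < H⁻.

Be²⁺, Li⁺, H⁻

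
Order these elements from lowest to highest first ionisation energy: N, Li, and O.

Li < O < N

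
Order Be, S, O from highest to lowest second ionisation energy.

O > S > Be

The second ionization energy removes an electron from the +1 ion. For each element: Be⁺ still has 1 valence electron; S⁺ still has 5 valence electrons; O⁺ still has 5 valence electrons.
All are still removing valence electrons, so compare the +1 ions as you would atoms: IE_2 generally rises across a period (higher Z_eff) and falls down a group (larger shell), subject to the usual subshell exceptions.
Valence configurations: Be⁺ [He]2s¹, S⁺ [Ne]3s²3p³, O⁺ [He]2s²2p³.
Tabulated IE_2 (kJ/mol): Be 1757, S 2252, O 3388.
Hence IE_2: Be < S < O.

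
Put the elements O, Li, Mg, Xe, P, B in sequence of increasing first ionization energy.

Li < Mg < B < P < Xe < O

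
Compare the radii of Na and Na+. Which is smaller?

Forming Na+ removes 1 electron from Na. Fewer electrons for the same nuclear charge means less shielding and a higher Z_eff on the remaining electrons, and for main-group metals the entire outer shell is lost.
A cation is smaller than its parent atom: Na+ < Na.

Na+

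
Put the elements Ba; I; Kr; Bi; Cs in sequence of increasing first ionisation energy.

Cs < Ba < Bi < I < Kr

Kr is in period 4, group 18; I is in period 5, group 17; Cs is in period 6, group 1; Ba is in period 6, group 2; Bi is in period 6, group 15.
First ionization energy rises across a period (greater Z_eff holds electrons more tightly) and falls down a group (valence electrons are farther from the nucleus).
These span different periods and groups, so the two trends combine.
Ba > Cs: both are in period 6; the period trend gives Ba the larger value.
Bi > Ba: Bi lies to the right of Ba in period 6, so the across-period effect alone puts Bi higher.
I > Bi: both effects reinforce here, so I is clearly the higher of the two.
Kr > I: both effects reinforce here, so Kr is clearly the higher of the two.
Approximate values (kJ/mol): Kr 1351, I 1008, Cs 376, Ba 503, Bi 703.
So from lowest to highest: Cs < Ba < Bi < I < Kr.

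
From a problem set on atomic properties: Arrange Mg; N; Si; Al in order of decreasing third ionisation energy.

IE_3 is the cost of taking one more electron from the +2 cation: Mg²⁺ is the bare [Ne] core; N²⁺ still has 3 valence electrons; Si²⁺ still has 2 valence electrons; Al²⁺ still has 1 valence electron.
Pulling an electron out of a noble-gas core costs far more than removing a remaining valence electron, so Mg sits at the high end of IE_3.
Valence configurations: N²⁺ [He]2s²2p¹, Si²⁺ [Ne]3s², Al²⁺ [Ne]3s¹.
The numbers (kJ/mol): Mg 7733, N 4578, Si 3232, Al 2745.
Putting it together, IE_3: Al < Si < N < Mg.

Mg > N > Si > Al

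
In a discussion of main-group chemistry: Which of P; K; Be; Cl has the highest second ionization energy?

K

IE_2 is the cost of taking one more electron from the +1 cation: P⁺ still has 4 valence electrons; K⁺ is the bare [Ar] core; Be⁺ still has 1 valence electron; Cl⁺ still has 6 valence electrons.
Pulling an electron out of a noble-gas core costs far more than removing a remaining valence electron, so K sits at the high end of IE_2.
Valence configurations: P⁺ [Ne]3s²3p², Be⁺ [He]2s¹, Cl⁺ [Ne]3s²3p⁴.
Tabulated IE_2 (kJ/mol): P 1907, K 3052, Be 1757, Cl 2298.
Hence IE_2: Be < P < Cl < K.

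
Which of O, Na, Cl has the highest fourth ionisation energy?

IE_4 is the cost of taking one more electron from the +3 cation: O³⁺ still has 3 valence electrons; Na³⁺ is already 2 electrons into the core; Cl³⁺ still has 4 valence electrons.
Pulling an electron out of a noble-gas core costs far more than removing a remaining valence electron, so Na sits at the high end of IE_4.
Valence configurations: O³⁺ [He]2s²2p¹, Cl³⁺ [Ne]3s²3p².
Tabulated IE_4 (kJ/mol): O 7469, Na 9543, Cl 5159.
Putting it together, IE_4: Cl < O < Na.

Na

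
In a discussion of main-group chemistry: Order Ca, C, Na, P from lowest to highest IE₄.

After 3 electrons have been removed, what remains? Ca³⁺ is already 1 electron into the core; C³⁺ still has 1 valence electron; Na³⁺ is already 2 electrons into the core; P³⁺ still has 2 valence electrons.
Core electrons are held far more tightly than valence electrons, so Ca and Na top the IE_4 order.
Valence configurations: C³⁺ [He]2s¹, P³⁺ [Ne]3s².
Approximate IE_4 values (kJ/mol): Ca 6491, C 6223, Na 9543, P 4964.
Putting it together, IE_4: P < C < Ca < Na.

P, C, Ca, Na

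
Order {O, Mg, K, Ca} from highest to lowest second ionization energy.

O > K > Mg > Ca

IE_2 is the cost of taking one more electron from the +1 cation: O⁺ still has 5 valence electrons; Mg⁺ still has 1 valence electron; K⁺ is the bare [Ar] core; Ca⁺ still has 1 valence electron.
Usually core removal costs more than valence removal, but here the competition is close: a tightly held n=2 valence electron can cost more to remove than an n=3 core electron, so the actual values have to decide it.
Valence configurations: O⁺ [He]2s²2p³, Mg⁺ [Ne]3s¹, Ca⁺ [Ar]4s¹.
The numbers (kJ/mol): O 3388, Mg 1451, K 3052, Ca 1145.
Hence IE_2: Ca < Mg < K < O.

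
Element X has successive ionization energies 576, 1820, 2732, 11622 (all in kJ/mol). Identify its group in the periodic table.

Group 13

Look for the largest jump between consecutive ionization energies: IE4/IE3 ≈ 4.3, far larger than any earlier ratio.
That jump marks the point where a core electron is being removed. So the atom has 3 valence electrons.
A main-group element with 3 valence electrons is in group 13.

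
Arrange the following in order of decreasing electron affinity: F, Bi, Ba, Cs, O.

O is in period 2, group 16; F is in period 2, group 17; Cs is in period 6, group 1; Ba is in period 6, group 2; Bi is in period 6, group 15.
Atoms with high Z_eff and room in the valence shell (especially the halogens) have the most exothermic electron affinities.
Here both period and group differ, so the two effects have to be weighed against each other.
Cs > Ba: this pair runs against the simple trend — see the exception note.
Bi > Cs: Bi lies to the right of Cs in period 6, so the across-period effect alone puts Bi higher.
O > Bi: both effects reinforce here, so O is clearly the higher of the two.
F > O: F lies to the right of O in period 2, so the across-period effect alone puts F higher.
Note the exception: Cs has a higher electron affinity than Ba, contrary to the simple trend — adding an electron to Ba (ns²) has to open a new, higher-energy np subshell, which is unfavourable.
For reference (kJ/mol): O 141, F 328, Cs 46, Ba 14, Bi 91.
So from highest to lowest: F > O > Bi > Cs > Ba.

F, O, Bi, Cs, Ba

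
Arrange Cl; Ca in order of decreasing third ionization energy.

Ca, Cl

Consider each +2 ion: Cl²⁺ still has 5 valence electrons; Ca²⁺ is the bare [Ar] core.
Breaking into a closed-shell core is much more expensive than removing a leftover valence electron — Ca has the largest IE_3 here.
Tabulated IE_3 (kJ/mol): Cl 3822, Ca 4912.
So the third ionization energies run Cl < Ca.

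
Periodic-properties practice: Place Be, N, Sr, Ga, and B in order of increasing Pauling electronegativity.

Sr < Be < Ga < B < N

Be is in period 2, group 2; B is in period 2, group 13; N is in period 2, group 15; Ga is in period 4, group 13; Sr is in period 5, group 2.
Electronegativity increases across a period and decreases down a group, tracking effective nuclear charge and atomic size.
Neither a single period nor a single group — weigh both effects.
Be > Sr: Be sits above Sr in group 2, so the down-group effect alone puts Be higher.
Ga > Be: period and group pull opposite ways; the across-period shift dominates (1.81 vs 1.57).
B > Ga: they share group 13; the group trend gives B the larger value.
N > B: both are in period 2; the period trend gives N the larger value.
Approximate values (Pauling): Be 1.57, B 2.04, N 3.04, Ga 1.81, Sr 0.95.
So from lowest to highest: Sr < Be < Ga < B < N.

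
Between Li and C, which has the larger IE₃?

After 2 electrons have been removed, what remains? Li²⁺ is already 1 electron into the core; C²⁺ still has 2 valence electrons.
Breaking into a closed-shell core is much more expensive than removing a leftover valence electron — Li has the largest IE_3 here.
The numbers (kJ/mol): Li 11815, C 4620.
Hence IE_3: C < Li.

Li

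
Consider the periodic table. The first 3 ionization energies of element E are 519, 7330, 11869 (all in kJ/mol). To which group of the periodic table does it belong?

Group 1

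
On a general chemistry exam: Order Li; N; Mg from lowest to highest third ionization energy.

N < Mg < Li

The third ionization energy removes an electron from the +2 ion. For each element: Li²⁺ is already 1 electron into the core; N²⁺ still has 3 valence electrons; Mg²⁺ is the bare [Ne] core.
Pulling an electron out of a noble-gas core costs far more than removing a remaining valence electron, so Mg and Li sit at the high end of IE_3.
Approximate IE_3 values (kJ/mol): Li 11815, N 4578, Mg 7733.
Overall IE_3 order: N < Mg < Li.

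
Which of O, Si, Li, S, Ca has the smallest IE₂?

Ca

After 1 electron has been removed, what remains? O⁺ still has 5 valence electrons; Si⁺ still has 3 valence electrons; Li⁺ is the bare [He] core; S⁺ still has 5 valence electrons; Ca⁺ still has 1 valence electron.
Pulling an electron out of a noble-gas core costs far more than removing a remaining valence electron, so Li sits at the high end of IE_2.
Valence configurations: O⁺ [He]2s²2p³, Si⁺ [Ne]3s²3p¹, S⁺ [Ne]3s²3p³, Ca⁺ [Ar]4s¹.
Tabulated IE_2 (kJ/mol): O 3388, Si 1577, Li 7298, S 2252, Ca 1145.
Overall IE_2 order: Ca < Si < S < O < Li.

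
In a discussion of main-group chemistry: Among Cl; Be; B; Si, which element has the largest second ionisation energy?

B

After 1 electron has been removed, what remains? Cl⁺ still has 6 valence electrons; Be⁺ still has 1 valence electron; B⁺ still has 2 valence electrons; Si⁺ still has 3 valence electrons.
All are still removing valence electrons, so compare the +1 ions as you would atoms: IE_2 generally rises across a period (higher Z_eff) and falls down a group (larger shell), subject to the usual subshell exceptions.
Valence configurations: Cl⁺ [Ne]3s²3p⁴, Be⁺ [He]2s¹, B⁺ [He]2s², Si⁺ [Ne]3s²3p¹.
The numbers (kJ/mol): Cl 2298, Be 1757, B 2427, Si 1577.
So the second ionization energies run Si < Be < Cl < B.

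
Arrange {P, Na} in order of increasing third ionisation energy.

P, Na

The third ionization energy removes an electron from the +2 ion. For each element: P²⁺ still has 3 valence electrons; Na²⁺ is already 1 electron into the core.
Core electrons are held far more tightly than valence electrons, so Na tops the IE_3 order.
The numbers (kJ/mol): P 2914, Na 6910.
Hence IE_3: P < Na.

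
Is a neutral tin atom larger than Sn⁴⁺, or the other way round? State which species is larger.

Sn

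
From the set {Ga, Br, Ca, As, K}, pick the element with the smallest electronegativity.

K

K is in period 4, group 1; Ca is in period 4, group 2; Ga is in period 4, group 13; As is in period 4, group 15; Br is in period 4, group 17.
Electronegativity increases across a period and decreases down a group, tracking effective nuclear charge and atomic size.
All lie in period 4, so electronegativity increases left to right.
The smallest electronegativity among these belongs to K.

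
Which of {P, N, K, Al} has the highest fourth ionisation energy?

After 3 electrons have been removed, what remains? P³⁺ still has 2 valence electrons; N³⁺ still has 2 valence electrons; K³⁺ is already 2 electrons into the core; Al³⁺ is the bare [Ne] core.
Usually core removal costs more than valence removal, but here the competition is close: a tightly held n=2 valence electron can cost more to remove than an n=3 core electron, so the actual values have to decide it.
Valence configurations: P³⁺ [Ne]3s², N³⁺ [He]2s².
The numbers (kJ/mol): P 4964, N 7475, K 5877, Al 11577.
Overall IE_4 order: P < K < N < Al.

Al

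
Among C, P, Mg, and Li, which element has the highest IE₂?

Consider each +1 ion: C⁺ still has 3 valence electrons; P⁺ still has 4 valence electrons; Mg⁺ still has 1 valence electron; Li⁺ is the bare [He] core.
Pulling an electron out of a noble-gas core costs far more than removing a remaining valence electron, so Li sits at the high end of IE_2.
Valence configurations: C⁺ [He]2s²2p¹, P⁺ [Ne]3s²3p², Mg⁺ [Ne]3s¹.
Approximate IE_2 values (kJ/mol): C 2353, P 1907, Mg 1451, Li 7298.
Overall IE_2 order: Mg < P < C < Li.

Li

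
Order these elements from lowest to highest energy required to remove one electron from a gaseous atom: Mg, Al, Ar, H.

H is in period 1, group 1; Mg is in period 3, group 2; Al is in period 3, group 13; Ar is in period 3, group 18.
Removing the outermost electron gets harder across a period and easier down a group.
Here both period and group differ, so the two effects have to be weighed against each other.
Mg > Al: this pair runs against the simple trend — see the exception note.
H > Mg: the two effects oppose for this pair; the down-group effect wins (1312 vs 738 kJ/mol).
Ar > H: period and group pull opposite ways; the across-period shift dominates (1521 vs 1312 kJ/mol).
Note the exception: Mg has a higher first ionization energy than Al, contrary to the simple trend — Al's single 3p electron is easier to remove than one from Mg's filled 3s².
For reference (kJ/mol): H 1312, Mg 738, Al 578, Ar 1521.
So from lowest to highest: Al < Mg < H < Ar.

Al < Mg < H < Ar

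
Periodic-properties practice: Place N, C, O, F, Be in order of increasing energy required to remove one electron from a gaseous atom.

Be < C < O < N < F

Be is in period 2, group 2; C is in period 2, group 14; N is in period 2, group 15; O is in period 2, group 16; F is in period 2, group 17.
IE₁ increases left→right with effective nuclear charge and decreases top→bottom as the valence shell moves farther out.
All lie in period 2; the across-period trend (first ionization energy increases left to right) applies, with the exception below.
Note the exception: N has a higher first ionization energy than O, contrary to the simple trend — pairing an electron in O's 2p⁴ costs repulsion energy, so O ionizes more easily than half-filled N (2p³).
Tabulated first ionization energy (kJ/mol): Be 900, C 1086, N 1402, O 1314, F 1681.
So from lowest to highest: Be < C < O < N < F.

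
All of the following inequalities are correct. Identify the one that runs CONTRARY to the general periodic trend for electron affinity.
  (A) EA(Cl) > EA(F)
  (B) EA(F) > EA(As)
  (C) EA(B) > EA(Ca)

The general trend: electron affinity increases across a period and decreases down a group.
(A) Cl (period 3, group 17) vs F (period 2, group 17): the stated order contradicts the simple trend.
(B) F (period 2, group 17) vs As (period 4, group 15): the stated order agrees with the simple trend.
(C) B (period 2, group 13) vs Ca (period 4, group 2): the stated order agrees with the simple trend.
The exception is (A): F's small 2p subshell makes the incoming electron feel strong e⁻–e⁻ repulsion, so Cl actually releases more energy on gaining an electron.

(A)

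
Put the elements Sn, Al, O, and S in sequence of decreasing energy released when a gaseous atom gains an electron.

S > O > Sn > Al

Electron affinity generally becomes more exothermic across a period toward the halogens and less exothermic down a group.
These span different periods and groups, so the two trends combine.
Sn > Al: the two effects oppose for this pair; the across-period effect wins (107 vs 42 kJ/mol).
O > Sn: both effects reinforce here, so O is clearly the higher of the two.
S > O: this pair runs against the simple trend — see the exception note.
Note the exception: S has a higher electron affinity than O, contrary to the simple trend — the compact 2p subshell of O repels the added electron more than S's larger 3p does.
Tabulated electron affinity (kJ/mol): O 141, Al 42, S 200, Sn 107.
So from highest to lowest: S > O > Sn > Al.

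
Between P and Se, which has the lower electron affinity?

P

P is in period 3, group 15; Se is in period 4, group 16.
EA tends to increase across a period and decrease down a group, though the pattern is less regular than for IE or radius.
These sit on a diagonal, where the across-period and down-group effects partly cancel.
Se > P: period and group pull opposite ways; the across-period shift dominates (195 vs 72 kJ/mol).
Approximate values (kJ/mol): P 72, Se 195.
So P has the lower electron affinity (P < Se).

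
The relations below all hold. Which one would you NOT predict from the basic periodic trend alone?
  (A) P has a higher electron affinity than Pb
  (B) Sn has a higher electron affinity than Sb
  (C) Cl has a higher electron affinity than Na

(B)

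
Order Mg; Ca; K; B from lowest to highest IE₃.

IE_3 is the cost of taking one more electron from the +2 cation: Mg²⁺ is the bare [Ne] core; Ca²⁺ is the bare [Ar] core; K²⁺ is already 1 electron into the core; B²⁺ still has 1 valence electron.
Breaking into a closed-shell core is much more expensive than removing a leftover valence electron — K, Ca and Mg have the largest IE_3 here.
Tabulated IE_3 (kJ/mol): Mg 7733, Ca 4912, K 4420, B 3660.
So the third ionization energies run B < K < Ca < Mg.

B, K, Ca, Mg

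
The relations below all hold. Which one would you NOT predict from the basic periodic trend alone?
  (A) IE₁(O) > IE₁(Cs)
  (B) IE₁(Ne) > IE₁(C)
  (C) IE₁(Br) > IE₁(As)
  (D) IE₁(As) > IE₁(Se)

The general trend: first ionization energy increases across a period and decreases down a group.
(A) O (period 2, group 16) vs Cs (period 6, group 1): the stated order agrees with the simple trend.
(B) Ne (period 2, group 18) vs C (period 2, group 14): the stated order agrees with the simple trend.
(C) Br (period 4, group 17) vs As (period 4, group 15): the stated order agrees with the simple trend.
(D) As (period 4, group 15) vs Se (period 4, group 16): the stated order contradicts the simple trend.
The exception is (D): Se (4p⁴) ionizes more easily than half-filled As (4p³).

(D)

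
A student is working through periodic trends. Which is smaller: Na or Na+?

Na+

Forming Na+ removes 1 electron from Na. Fewer electrons for the same nuclear charge means less shielding and a higher Z_eff on the remaining electrons, and for main-group metals the entire outer shell is lost.
A cation is smaller than its parent atom: Na+ < Na.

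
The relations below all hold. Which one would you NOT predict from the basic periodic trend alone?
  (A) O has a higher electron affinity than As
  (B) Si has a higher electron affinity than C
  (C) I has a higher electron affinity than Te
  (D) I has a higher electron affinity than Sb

(B)

The general trend: electron affinity increases across a period and decreases down a group.
(A) O (period 2, group 16) vs As (period 4, group 15): the stated order agrees with the simple trend.
(B) Si (period 3, group 14) vs C (period 2, group 14): the stated order contradicts the simple trend.
(C) I (period 5, group 17) vs Te (period 5, group 16): the stated order agrees with the simple trend.
(D) I (period 5, group 17) vs Sb (period 5, group 15): the stated order agrees with the simple trend.
The exception is (B): Si's larger, more diffuse 3p orbitals accept an added electron slightly more readily than C's compact 2p.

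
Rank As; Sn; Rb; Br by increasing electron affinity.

Rb, As, Sn, Br

As is in period 4, group 15; Br is in period 4, group 17; Rb is in period 5, group 1; Sn is in period 5, group 14.
EA tends to increase across a period and decrease down a group, though the pattern is less regular than for IE or radius.
Neither a single period nor a single group — weigh both effects.
As > Rb: relative to Rb, both the across-period and down-group shifts push As's electron affinity up.
Sn > As: this pair runs against the simple trend — see the exception note.
Br > Sn: relative to Sn, both the across-period and down-group shifts push Br's electron affinity up.
Note the exception: Sn has a higher electron affinity than As, contrary to the simple trend — adding an electron to As's half-filled np³ subshell costs electron-pairing energy.
For reference (kJ/mol): As 78, Br 325, Rb 47, Sn 107.
So from lowest to highest: Rb < As < Sn < Br.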